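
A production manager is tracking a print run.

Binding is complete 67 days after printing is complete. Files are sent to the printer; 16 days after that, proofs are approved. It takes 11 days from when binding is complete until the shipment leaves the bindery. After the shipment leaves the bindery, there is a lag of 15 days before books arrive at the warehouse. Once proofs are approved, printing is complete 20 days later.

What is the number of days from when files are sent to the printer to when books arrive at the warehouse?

Causal path: files are sent to the printer → proofs are approved → printing is complete → binding is complete → the shipment leaves the bindery → books arrive at the warehouse.
Total delay along the path: 16 + 20 + 67 + 11 + 15 = 129 days.

129 days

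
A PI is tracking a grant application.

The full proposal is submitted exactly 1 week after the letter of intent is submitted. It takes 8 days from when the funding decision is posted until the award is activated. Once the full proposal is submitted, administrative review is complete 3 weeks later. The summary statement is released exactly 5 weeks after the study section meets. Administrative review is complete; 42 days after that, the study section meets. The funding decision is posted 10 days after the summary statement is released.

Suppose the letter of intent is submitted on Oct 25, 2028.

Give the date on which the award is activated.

Feb 25, 2029

The letter of intent is submitted: Oct 25, 2028.
The full proposal is submitted: Oct 25, 2028 + 1 week = Nov 1, 2028.
Administrative review is complete: Nov 1, 2028 + 3 weeks = Nov 22, 2028.
The study section meets: Nov 22, 2028 + 42 days = Jan 3, 2029.
The summary statement is released: Jan 3, 2029 + 5 weeks = Feb 7, 2029.
The funding decision is posted: Feb 7, 2029 + 10 days = Feb 17, 2029.
The award is activated: Feb 17, 2029 + 8 days = Feb 25, 2029.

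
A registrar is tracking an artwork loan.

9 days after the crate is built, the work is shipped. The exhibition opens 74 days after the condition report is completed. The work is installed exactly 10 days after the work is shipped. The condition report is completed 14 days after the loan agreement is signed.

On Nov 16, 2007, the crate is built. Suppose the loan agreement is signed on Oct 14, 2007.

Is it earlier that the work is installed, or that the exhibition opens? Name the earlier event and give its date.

The work is installed — Dec 5, 2007

The crate is built: Nov 16, 2007.
The work is shipped: Nov 16, 2007 + 9 days = Nov 25, 2007.
The work is installed: Nov 25, 2007 + 10 days = Dec 5, 2007.
The loan agreement is signed: Oct 14, 2007.
The condition report is completed: Oct 14, 2007 + 14 days = Oct 28, 2007.
The exhibition opens: Oct 28, 2007 + 74 days = Jan 10, 2008.
Comparing: the work is installed on Dec 5, 2007 vs the exhibition opens on Jan 10, 2008. Earlier: the work is installed.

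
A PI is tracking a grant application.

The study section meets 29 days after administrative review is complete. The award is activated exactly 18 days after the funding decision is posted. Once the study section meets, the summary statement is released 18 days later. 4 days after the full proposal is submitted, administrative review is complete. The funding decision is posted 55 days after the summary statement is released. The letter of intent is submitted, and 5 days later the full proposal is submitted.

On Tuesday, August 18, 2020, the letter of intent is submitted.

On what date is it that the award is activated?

The letter of intent is submitted: Aug 18, 2020.
The full proposal is submitted: Aug 18, 2020 + 5 days = Aug 23, 2020.
Administrative review is complete: Aug 23, 2020 + 4 days = Aug 27, 2020.
The study section meets: Aug 27, 2020 + 29 days = Sep 25, 2020.
The summary statement is released: Sep 25, 2020 + 18 days = Oct 13, 2020.
The funding decision is posted: Oct 13, 2020 + 55 days = Dec 7, 2020.
The award is activated: Dec 7, 2020 + 18 days = Dec 25, 2020.

Friday, December 25, 2020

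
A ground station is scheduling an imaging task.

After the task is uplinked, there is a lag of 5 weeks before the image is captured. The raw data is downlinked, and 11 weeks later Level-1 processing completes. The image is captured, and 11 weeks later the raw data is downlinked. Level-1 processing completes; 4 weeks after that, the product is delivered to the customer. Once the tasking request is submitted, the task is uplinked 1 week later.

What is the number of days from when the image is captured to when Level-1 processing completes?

154 days

Causal path: the image is captured → the raw data is downlinked → Level-1 processing completes.
Total delay along the path: 11 + 11 weeks = 22 weeks = 154 days.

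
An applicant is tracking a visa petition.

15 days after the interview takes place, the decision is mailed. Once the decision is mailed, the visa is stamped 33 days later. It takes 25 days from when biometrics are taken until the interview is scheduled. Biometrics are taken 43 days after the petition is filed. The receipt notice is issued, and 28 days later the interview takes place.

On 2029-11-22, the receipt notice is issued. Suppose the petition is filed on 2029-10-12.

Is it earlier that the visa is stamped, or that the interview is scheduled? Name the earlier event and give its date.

The receipt notice is issued: Nov 22, 2029.
The interview takes place: Nov 22, 2029 + 28 days = Dec 20, 2029.
The decision is mailed: Dec 20, 2029 + 15 days = Jan 4, 2030.
The visa is stamped: Jan 4, 2030 + 33 days = Feb 6, 2030.
The petition is filed: Oct 12, 2029.
Biometrics are taken: Oct 12, 2029 + 43 days = Nov 24, 2029.
The interview is scheduled: Nov 24, 2029 + 25 days = Dec 19, 2029.
Comparing: the visa is stamped on Feb 6, 2030 vs the interview is scheduled on Dec 19, 2029. Earlier: the interview is scheduled.

The interview is scheduled — 2029-12-19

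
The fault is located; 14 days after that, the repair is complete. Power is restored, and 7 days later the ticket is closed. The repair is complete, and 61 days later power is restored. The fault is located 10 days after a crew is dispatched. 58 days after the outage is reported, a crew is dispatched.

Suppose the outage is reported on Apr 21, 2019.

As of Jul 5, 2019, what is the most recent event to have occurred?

The outage is reported: Apr 21, 2019.
A crew is dispatched: Apr 21, 2019 + 58 days = Jun 18, 2019.
The fault is located: Jun 18, 2019 + 10 days = Jun 28, 2019.
The repair is complete: Jun 28, 2019 + 14 days = Jul 12, 2019.
Power is restored: Jul 12, 2019 + 61 days = Sep 11, 2019.
The ticket is closed: Sep 11, 2019 + 7 days = Sep 18, 2019.
Jul 5, 2019 falls between when the fault is located (Jun 28, 2019) and when the repair is complete (Jul 12, 2019).

The fault is located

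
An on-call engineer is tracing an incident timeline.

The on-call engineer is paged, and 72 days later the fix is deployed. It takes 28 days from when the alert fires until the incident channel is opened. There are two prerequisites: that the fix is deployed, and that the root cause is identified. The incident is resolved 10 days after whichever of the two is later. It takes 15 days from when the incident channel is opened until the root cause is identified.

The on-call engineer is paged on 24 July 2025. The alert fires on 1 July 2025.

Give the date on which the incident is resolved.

14 October 2025

The on-call engineer is paged: Jul 24, 2025.
The fix is deployed: Jul 24, 2025 + 72 days = Oct 4, 2025.
The alert fires: Jul 1, 2025.
The incident channel is opened: Jul 1, 2025 + 28 days = Jul 29, 2025.
The root cause is identified: Jul 29, 2025 + 15 days = Aug 13, 2025.
Both prerequisites met — the fix is deployed (Oct 4, 2025), the root cause is identified (Aug 13, 2025); the later is Oct 4, 2025.
The incident is resolved: Oct 4, 2025 + 10 days = Oct 14, 2025.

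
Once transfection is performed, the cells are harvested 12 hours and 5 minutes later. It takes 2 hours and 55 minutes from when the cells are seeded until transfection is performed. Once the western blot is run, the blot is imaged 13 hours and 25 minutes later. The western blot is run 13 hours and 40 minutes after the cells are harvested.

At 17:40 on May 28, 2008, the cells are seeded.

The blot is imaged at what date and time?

The cells are seeded: 17:40 May 28, 2008.
Transfection is performed: 17:40 May 28, 2008 + 2h55m = 20:35 May 28, 2008.
The cells are harvested: 20:35 May 28, 2008 + 12h05m = 08:40 May 29, 2008.
The western blot is run: 08:40 May 29, 2008 + 13h40m = 22:20 May 29, 2008.
The blot is imaged: 22:20 May 29, 2008 + 13h25m = 11:45 May 30, 2008.

11:45 on May 30, 2008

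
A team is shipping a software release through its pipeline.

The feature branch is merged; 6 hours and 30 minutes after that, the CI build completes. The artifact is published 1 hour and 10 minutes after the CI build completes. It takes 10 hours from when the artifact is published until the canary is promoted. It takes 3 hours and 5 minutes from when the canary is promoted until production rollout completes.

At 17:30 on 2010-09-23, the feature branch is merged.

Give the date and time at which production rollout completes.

14:15 on 2010-09-24

The feature branch is merged: 17:30 Sep 23, 2010.
The CI build completes: 17:30 Sep 23, 2010 + 6h30m = 00:00 Sep 24, 2010.
The artifact is published: 00:00 Sep 24, 2010 + 1h10m = 01:10 Sep 24, 2010.
The canary is promoted: 01:10 Sep 24, 2010 + 10h = 11:10 Sep 24, 2010.
Production rollout completes: 11:10 Sep 24, 2010 + 3h05m = 14:15 Sep 24, 2010.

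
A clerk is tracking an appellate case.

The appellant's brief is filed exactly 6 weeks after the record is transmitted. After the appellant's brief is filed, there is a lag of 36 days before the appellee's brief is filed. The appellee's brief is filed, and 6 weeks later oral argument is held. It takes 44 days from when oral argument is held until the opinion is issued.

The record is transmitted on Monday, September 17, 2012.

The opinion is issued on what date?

The record is transmitted: Sep 17, 2012.
The appellant's brief is filed: Sep 17, 2012 + 6 weeks = Oct 29, 2012.
The appellee's brief is filed: Oct 29, 2012 + 36 days = Dec 4, 2012.
Oral argument is held: Dec 4, 2012 + 6 weeks = Jan 15, 2013.
The opinion is issued: Jan 15, 2013 + 44 days = Feb 28, 2013.

Thursday, February 28, 2013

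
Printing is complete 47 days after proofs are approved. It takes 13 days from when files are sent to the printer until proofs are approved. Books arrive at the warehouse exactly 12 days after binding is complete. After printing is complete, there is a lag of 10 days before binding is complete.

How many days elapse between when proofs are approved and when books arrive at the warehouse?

Causal path: proofs are approved → printing is complete → binding is complete → books arrive at the warehouse.
Total delay along the path: 47 + 10 + 12 = 69 days.

69 days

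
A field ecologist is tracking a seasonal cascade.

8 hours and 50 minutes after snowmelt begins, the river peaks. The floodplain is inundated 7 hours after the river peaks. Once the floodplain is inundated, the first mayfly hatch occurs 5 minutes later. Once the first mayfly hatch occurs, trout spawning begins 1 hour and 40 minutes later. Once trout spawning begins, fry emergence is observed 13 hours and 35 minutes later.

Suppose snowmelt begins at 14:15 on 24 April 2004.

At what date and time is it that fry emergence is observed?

Snowmelt begins: 14:15 Apr 24, 2004.
The river peaks: 14:15 Apr 24, 2004 + 8h50m = 23:05 Apr 24, 2004.
The floodplain is inundated: 23:05 Apr 24, 2004 + 7h = 06:05 Apr 25, 2004.
The first mayfly hatch occurs: 06:05 Apr 25, 2004 + 5m = 06:10 Apr 25, 2004.
Trout spawning begins: 06:10 Apr 25, 2004 + 1h40m = 07:50 Apr 25, 2004.
Fry emergence is observed: 07:50 Apr 25, 2004 + 13h35m = 21:25 Apr 25, 2004.

21:25 on 25 April 2004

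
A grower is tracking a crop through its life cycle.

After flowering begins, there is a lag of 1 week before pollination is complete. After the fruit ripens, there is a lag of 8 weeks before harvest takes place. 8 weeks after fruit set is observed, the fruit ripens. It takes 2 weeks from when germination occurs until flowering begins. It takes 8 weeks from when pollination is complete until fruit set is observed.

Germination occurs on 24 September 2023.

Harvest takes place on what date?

Germination occurs: Sep 24, 2023.
Flowering begins: Sep 24, 2023 + 2 weeks = Oct 8, 2023.
Pollination is complete: Oct 8, 2023 + 1 week = Oct 15, 2023.
Fruit set is observed: Oct 15, 2023 + 8 weeks = Dec 10, 2023.
The fruit ripens: Dec 10, 2023 + 8 weeks = Feb 4, 2024.
Harvest takes place: Feb 4, 2024 + 8 weeks = Mar 31, 2024.

31 March 2024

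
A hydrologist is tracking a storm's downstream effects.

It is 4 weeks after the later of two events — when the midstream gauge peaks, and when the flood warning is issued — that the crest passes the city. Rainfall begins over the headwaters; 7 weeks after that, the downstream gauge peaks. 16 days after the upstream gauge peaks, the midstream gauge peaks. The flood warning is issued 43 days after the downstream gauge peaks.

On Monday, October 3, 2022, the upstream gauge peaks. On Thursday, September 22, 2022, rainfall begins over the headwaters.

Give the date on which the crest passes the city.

The upstream gauge peaks: Oct 3, 2022.
The midstream gauge peaks: Oct 3, 2022 + 16 days = Oct 19, 2022.
Rainfall begins over the headwaters: Sep 22, 2022.
The downstream gauge peaks: Sep 22, 2022 + 7 weeks = Nov 10, 2022.
The flood warning is issued: Nov 10, 2022 + 43 days = Dec 23, 2022.
Both prerequisites met — the midstream gauge peaks (Oct 19, 2022), the flood warning is issued (Dec 23, 2022); the later is Dec 23, 2022.
The crest passes the city: Dec 23, 2022 + 4 weeks = Jan 20, 2023.

Friday, January 20, 2023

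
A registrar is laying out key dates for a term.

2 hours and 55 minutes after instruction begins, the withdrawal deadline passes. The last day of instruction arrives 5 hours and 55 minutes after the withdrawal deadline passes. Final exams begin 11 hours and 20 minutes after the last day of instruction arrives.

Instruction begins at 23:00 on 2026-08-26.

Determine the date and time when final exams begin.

Instruction begins: 23:00 Aug 26, 2026.
The withdrawal deadline passes: 23:00 Aug 26, 2026 + 2h55m = 01:55 Aug 27, 2026.
The last day of instruction arrives: 01:55 Aug 27, 2026 + 5h55m = 07:50 Aug 27, 2026.
Final exams begin: 07:50 Aug 27, 2026 + 11h20m = 19:10 Aug 27, 2026.

19:10 on 2026-08-27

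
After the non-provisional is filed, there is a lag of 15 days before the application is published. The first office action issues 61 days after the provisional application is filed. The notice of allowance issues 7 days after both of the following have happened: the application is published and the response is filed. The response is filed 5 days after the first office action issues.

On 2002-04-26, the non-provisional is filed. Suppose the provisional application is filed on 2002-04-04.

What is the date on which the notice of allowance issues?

The non-provisional is filed: Apr 26, 2002.
The application is published: Apr 26, 2002 + 15 days = May 11, 2002.
The provisional application is filed: Apr 4, 2002.
The first office action issues: Apr 4, 2002 + 61 days = Jun 4, 2002.
The response is filed: Jun 4, 2002 + 5 days = Jun 9, 2002.
Both prerequisites met — the application is published (May 11, 2002), the response is filed (Jun 9, 2002); the later is Jun 9, 2002.
The notice of allowance issues: Jun 9, 2002 + 7 days = Jun 16, 2002.

2002-06-16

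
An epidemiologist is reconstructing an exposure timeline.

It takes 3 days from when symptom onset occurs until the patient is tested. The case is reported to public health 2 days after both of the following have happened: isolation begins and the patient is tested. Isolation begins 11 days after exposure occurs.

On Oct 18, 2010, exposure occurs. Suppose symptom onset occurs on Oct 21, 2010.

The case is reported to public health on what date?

Oct 31, 2010

Exposure occurs: Oct 18, 2010.
Isolation begins: Oct 18, 2010 + 11 days = Oct 29, 2010.
Symptom onset occurs: Oct 21, 2010.
The patient is tested: Oct 21, 2010 + 3 days = Oct 24, 2010.
Both prerequisites met — isolation begins (Oct 29, 2010), the patient is tested (Oct 24, 2010); the later is Oct 29, 2010.
The case is reported to public health: Oct 29, 2010 + 2 days = Oct 31, 2010.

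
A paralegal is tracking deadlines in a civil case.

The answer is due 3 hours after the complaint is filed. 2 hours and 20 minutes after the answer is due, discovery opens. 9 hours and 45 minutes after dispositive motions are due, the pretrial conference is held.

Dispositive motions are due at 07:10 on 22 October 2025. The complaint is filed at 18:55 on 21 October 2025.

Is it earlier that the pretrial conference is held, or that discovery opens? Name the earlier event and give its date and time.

Dispositive motions are due: 07:10 Oct 22, 2025.
The pretrial conference is held: 07:10 Oct 22, 2025 + 9h45m = 16:55 Oct 22, 2025.
The complaint is filed: 18:55 Oct 21, 2025.
The answer is due: 18:55 Oct 21, 2025 + 3h = 21:55 Oct 21, 2025.
Discovery opens: 21:55 Oct 21, 2025 + 2h20m = 00:15 Oct 22, 2025.
Comparing: the pretrial conference is held at 16:55 Oct 22, 2025 vs discovery opens at 00:15 Oct 22, 2025. Earlier: discovery opens.

Discovery opens — 00:15 on 22 October 2025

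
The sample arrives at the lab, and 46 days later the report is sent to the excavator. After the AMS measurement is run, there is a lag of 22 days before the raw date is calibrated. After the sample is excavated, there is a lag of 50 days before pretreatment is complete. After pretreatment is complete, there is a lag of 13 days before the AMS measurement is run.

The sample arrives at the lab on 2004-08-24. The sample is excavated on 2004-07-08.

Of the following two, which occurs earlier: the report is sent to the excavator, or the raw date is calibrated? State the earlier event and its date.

The raw date is calibrated — 2004-10-01

The sample arrives at the lab: Aug 24, 2004.
The report is sent to the excavator: Aug 24, 2004 + 46 days = Oct 9, 2004.
The sample is excavated: Jul 8, 2004.
Pretreatment is complete: Jul 8, 2004 + 50 days = Aug 27, 2004.
The AMS measurement is run: Aug 27, 2004 + 13 days = Sep 9, 2004.
The raw date is calibrated: Sep 9, 2004 + 22 days = Oct 1, 2004.
Comparing: the report is sent to the excavator on Oct 9, 2004 vs the raw date is calibrated on Oct 1, 2004. Earlier: the raw date is calibrated.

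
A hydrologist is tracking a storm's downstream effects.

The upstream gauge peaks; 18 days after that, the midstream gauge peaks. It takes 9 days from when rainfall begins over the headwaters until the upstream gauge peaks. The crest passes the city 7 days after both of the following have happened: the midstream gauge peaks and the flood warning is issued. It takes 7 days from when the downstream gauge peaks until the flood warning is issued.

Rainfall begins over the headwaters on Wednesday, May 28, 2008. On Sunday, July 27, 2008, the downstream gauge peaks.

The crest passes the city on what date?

Rainfall begins over the headwaters: May 28, 2008.
The upstream gauge peaks: May 28, 2008 + 9 days = Jun 6, 2008.
The midstream gauge peaks: Jun 6, 2008 + 18 days = Jun 24, 2008.
The downstream gauge peaks: Jul 27, 2008.
The flood warning is issued: Jul 27, 2008 + 7 days = Aug 3, 2008.
Both prerequisites met — the midstream gauge peaks (Jun 24, 2008), the flood warning is issued (Aug 3, 2008); the later is Aug 3, 2008.
The crest passes the city: Aug 3, 2008 + 7 days = Aug 10, 2008.

Sunday, August 10, 2008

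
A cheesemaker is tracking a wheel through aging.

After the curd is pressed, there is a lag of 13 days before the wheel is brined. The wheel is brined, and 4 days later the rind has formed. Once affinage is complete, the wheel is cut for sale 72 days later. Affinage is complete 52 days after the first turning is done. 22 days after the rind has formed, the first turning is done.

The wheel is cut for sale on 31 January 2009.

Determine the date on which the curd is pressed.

21 August 2008

The wheel is cut for sale: Jan 31, 2009.
Affinage is complete: Jan 31, 2009 − 72 days = Nov 20, 2008.
The first turning is done: Nov 20, 2008 − 52 days = Sep 29, 2008.
The rind has formed: Sep 29, 2008 − 22 days = Sep 7, 2008.
The wheel is brined: Sep 7, 2008 − 4 days = Sep 3, 2008.
The curd is pressed: Sep 3, 2008 − 13 days = Aug 21, 2008.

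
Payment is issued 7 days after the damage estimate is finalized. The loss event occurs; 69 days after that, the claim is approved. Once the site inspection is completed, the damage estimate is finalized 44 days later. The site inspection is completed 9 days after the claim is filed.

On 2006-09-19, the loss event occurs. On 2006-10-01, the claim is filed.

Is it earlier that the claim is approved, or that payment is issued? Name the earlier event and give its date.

The loss event occurs: Sep 19, 2006.
The claim is approved: Sep 19, 2006 + 69 days = Nov 27, 2006.
The claim is filed: Oct 1, 2006.
The site inspection is completed: Oct 1, 2006 + 9 days = Oct 10, 2006.
The damage estimate is finalized: Oct 10, 2006 + 44 days = Nov 23, 2006.
Payment is issued: Nov 23, 2006 + 7 days = Nov 30, 2006.
Comparing: the claim is approved on Nov 27, 2006 vs payment is issued on Nov 30, 2006. Earlier: the claim is approved.

The claim is approved — 2006-11-27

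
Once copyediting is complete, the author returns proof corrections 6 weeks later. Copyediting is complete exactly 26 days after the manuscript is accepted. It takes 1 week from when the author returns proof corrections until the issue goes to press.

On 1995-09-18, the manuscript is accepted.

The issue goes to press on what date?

The manuscript is accepted: Sep 18, 1995.
Copyediting is complete: Sep 18, 1995 + 26 days = Oct 14, 1995.
The author returns proof corrections: Oct 14, 1995 + 6 weeks = Nov 25, 1995.
The issue goes to press: Nov 25, 1995 + 1 week = Dec 2, 1995.

1995-12-02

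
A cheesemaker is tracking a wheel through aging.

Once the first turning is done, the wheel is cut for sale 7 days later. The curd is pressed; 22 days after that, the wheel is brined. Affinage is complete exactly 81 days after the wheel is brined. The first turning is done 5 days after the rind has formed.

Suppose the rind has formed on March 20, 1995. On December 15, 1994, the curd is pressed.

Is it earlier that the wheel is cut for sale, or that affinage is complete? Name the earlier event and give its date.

Affinage is complete — March 28, 1995

The rind has formed: Mar 20, 1995.
The first turning is done: Mar 20, 1995 + 5 days = Mar 25, 1995.
The wheel is cut for sale: Mar 25, 1995 + 7 days = Apr 1, 1995.
The curd is pressed: Dec 15, 1994.
The wheel is brined: Dec 15, 1994 + 22 days = Jan 6, 1995.
Affinage is complete: Jan 6, 1995 + 81 days = Mar 28, 1995.
Comparing: the wheel is cut for sale on Apr 1, 1995 vs affinage is complete on Mar 28, 1995. Earlier: affinage is complete.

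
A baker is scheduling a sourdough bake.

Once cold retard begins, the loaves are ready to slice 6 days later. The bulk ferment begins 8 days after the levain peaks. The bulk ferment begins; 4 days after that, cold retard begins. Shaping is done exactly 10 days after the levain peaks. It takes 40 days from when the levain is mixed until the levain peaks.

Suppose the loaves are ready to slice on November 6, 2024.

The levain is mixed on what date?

The loaves are ready to slice: Nov 6, 2024.
Cold retard begins: Nov 6, 2024 − 6 days = Oct 31, 2024.
The bulk ferment begins: Oct 31, 2024 − 4 days = Oct 27, 2024.
The levain peaks: Oct 27, 2024 − 8 days = Oct 19, 2024.
The levain is mixed: Oct 19, 2024 − 40 days = Sep 9, 2024.

September 9, 2024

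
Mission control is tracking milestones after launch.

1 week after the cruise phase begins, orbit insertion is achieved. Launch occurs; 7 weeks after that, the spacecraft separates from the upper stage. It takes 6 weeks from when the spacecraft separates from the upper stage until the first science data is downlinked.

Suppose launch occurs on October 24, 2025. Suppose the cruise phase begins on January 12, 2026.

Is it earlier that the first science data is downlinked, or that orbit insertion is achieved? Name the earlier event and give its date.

Launch occurs: Oct 24, 2025.
The spacecraft separates from the upper stage: Oct 24, 2025 + 7 weeks = Dec 12, 2025.
The first science data is downlinked: Dec 12, 2025 + 6 weeks = Jan 23, 2026.
The cruise phase begins: Jan 12, 2026.
Orbit insertion is achieved: Jan 12, 2026 + 1 week = Jan 19, 2026.
Comparing: the first science data is downlinked on Jan 23, 2026 vs orbit insertion is achieved on Jan 19, 2026. Earlier: orbit insertion is achieved.

Orbit insertion is achieved — January 19, 2026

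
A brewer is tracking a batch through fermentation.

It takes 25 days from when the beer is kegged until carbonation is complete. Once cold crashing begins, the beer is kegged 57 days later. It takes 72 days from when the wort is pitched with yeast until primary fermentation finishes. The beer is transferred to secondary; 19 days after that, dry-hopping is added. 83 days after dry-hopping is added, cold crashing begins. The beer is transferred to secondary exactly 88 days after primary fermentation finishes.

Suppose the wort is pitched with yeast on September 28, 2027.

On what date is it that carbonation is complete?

September 6, 2028

The wort is pitched with yeast: Sep 28, 2027.
Primary fermentation finishes: Sep 28, 2027 + 72 days = Dec 9, 2027.
The beer is transferred to secondary: Dec 9, 2027 + 88 days = Mar 6, 2028.
Dry-hopping is added: Mar 6, 2028 + 19 days = Mar 25, 2028.
Cold crashing begins: Mar 25, 2028 + 83 days = Jun 16, 2028.
The beer is kegged: Jun 16, 2028 + 57 days = Aug 12, 2028.
Carbonation is complete: Aug 12, 2028 + 25 days = Sep 6, 2028.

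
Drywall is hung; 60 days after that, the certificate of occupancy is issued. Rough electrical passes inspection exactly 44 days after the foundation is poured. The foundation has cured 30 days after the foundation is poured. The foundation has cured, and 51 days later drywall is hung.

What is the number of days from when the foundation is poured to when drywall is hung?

Causal path: the foundation is poured → the foundation has cured → drywall is hung.
Total delay along the path: 30 + 51 = 81 days.

81 days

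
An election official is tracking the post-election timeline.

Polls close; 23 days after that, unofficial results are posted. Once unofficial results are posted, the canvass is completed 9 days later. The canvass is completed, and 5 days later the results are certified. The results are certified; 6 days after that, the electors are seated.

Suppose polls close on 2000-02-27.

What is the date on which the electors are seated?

2000-04-10

Polls close: Feb 27, 2000.
Unofficial results are posted: Feb 27, 2000 + 23 days = Mar 21, 2000.
The canvass is completed: Mar 21, 2000 + 9 days = Mar 30, 2000.
The results are certified: Mar 30, 2000 + 5 days = Apr 4, 2000.
The electors are seated: Apr 4, 2000 + 6 days = Apr 10, 2000.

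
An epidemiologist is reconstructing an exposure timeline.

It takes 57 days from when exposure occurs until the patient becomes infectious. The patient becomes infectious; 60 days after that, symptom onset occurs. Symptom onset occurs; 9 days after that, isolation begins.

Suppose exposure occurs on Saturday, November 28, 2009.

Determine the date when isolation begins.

Exposure occurs: Nov 28, 2009.
The patient becomes infectious: Nov 28, 2009 + 57 days = Jan 24, 2010.
Symptom onset occurs: Jan 24, 2010 + 60 days = Mar 25, 2010.
Isolation begins: Mar 25, 2010 + 9 days = Apr 3, 2010.

Saturday, April 3, 2010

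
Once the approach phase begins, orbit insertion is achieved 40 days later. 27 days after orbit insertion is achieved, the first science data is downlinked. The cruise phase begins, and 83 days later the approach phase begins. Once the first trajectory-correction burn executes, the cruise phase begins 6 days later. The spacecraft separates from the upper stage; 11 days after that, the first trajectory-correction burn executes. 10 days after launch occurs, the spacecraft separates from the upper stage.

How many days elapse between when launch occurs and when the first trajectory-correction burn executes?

Causal path: launch occurs → the spacecraft separates from the upper stage → the first trajectory-correction burn executes.
Total delay along the path: 10 + 11 = 21 days.

21 days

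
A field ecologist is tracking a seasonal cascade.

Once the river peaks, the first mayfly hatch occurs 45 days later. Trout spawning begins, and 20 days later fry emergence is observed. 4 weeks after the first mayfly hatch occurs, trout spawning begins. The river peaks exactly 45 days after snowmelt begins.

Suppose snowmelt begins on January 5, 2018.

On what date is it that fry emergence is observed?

May 23, 2018

Snowmelt begins: Jan 5, 2018.
The river peaks: Jan 5, 2018 + 45 days = Feb 19, 2018.
The first mayfly hatch occurs: Feb 19, 2018 + 45 days = Apr 5, 2018.
Trout spawning begins: Apr 5, 2018 + 4 weeks = May 3, 2018.
Fry emergence is observed: May 3, 2018 + 20 days = May 23, 2018.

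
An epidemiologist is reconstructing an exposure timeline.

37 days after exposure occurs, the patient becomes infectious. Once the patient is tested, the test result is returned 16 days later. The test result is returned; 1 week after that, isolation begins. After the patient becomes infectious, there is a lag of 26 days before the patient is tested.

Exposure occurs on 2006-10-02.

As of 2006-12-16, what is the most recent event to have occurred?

Exposure occurs: Oct 2, 2006.
The patient becomes infectious: Oct 2, 2006 + 37 days = Nov 8, 2006.
The patient is tested: Nov 8, 2006 + 26 days = Dec 4, 2006.
The test result is returned: Dec 4, 2006 + 16 days = Dec 20, 2006.
Isolation begins: Dec 20, 2006 + 1 week = Dec 27, 2006.
Dec 16, 2006 falls between when the patient is tested (Dec 4, 2006) and when the test result is returned (Dec 20, 2006).

The patient is tested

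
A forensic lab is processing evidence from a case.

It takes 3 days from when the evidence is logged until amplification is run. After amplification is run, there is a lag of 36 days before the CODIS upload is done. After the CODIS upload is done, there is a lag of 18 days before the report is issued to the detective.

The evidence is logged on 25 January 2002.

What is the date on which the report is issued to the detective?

The evidence is logged: Jan 25, 2002.
Amplification is run: Jan 25, 2002 + 3 days = Jan 28, 2002.
The CODIS upload is done: Jan 28, 2002 + 36 days = Mar 5, 2002.
The report is issued to the detective: Mar 5, 2002 + 18 days = Mar 23, 2002.

23 March 2002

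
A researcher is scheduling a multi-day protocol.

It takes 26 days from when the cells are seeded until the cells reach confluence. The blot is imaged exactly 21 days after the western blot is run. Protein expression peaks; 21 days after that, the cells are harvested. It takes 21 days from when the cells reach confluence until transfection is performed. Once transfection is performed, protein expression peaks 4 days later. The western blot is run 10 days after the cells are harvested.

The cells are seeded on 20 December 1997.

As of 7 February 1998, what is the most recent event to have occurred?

Transfection is performed

The cells are seeded: Dec 20, 1997.
The cells reach confluence: Dec 20, 1997 + 26 days = Jan 15, 1998.
Transfection is performed: Jan 15, 1998 + 21 days = Feb 5, 1998.
Protein expression peaks: Feb 5, 1998 + 4 days = Feb 9, 1998.
The cells are harvested: Feb 9, 1998 + 21 days = Mar 2, 1998.
The western blot is run: Mar 2, 1998 + 10 days = Mar 12, 1998.
The blot is imaged: Mar 12, 1998 + 21 days = Apr 2, 1998.
Feb 7, 1998 falls between when transfection is performed (Feb 5, 1998) and when protein expression peaks (Feb 9, 1998).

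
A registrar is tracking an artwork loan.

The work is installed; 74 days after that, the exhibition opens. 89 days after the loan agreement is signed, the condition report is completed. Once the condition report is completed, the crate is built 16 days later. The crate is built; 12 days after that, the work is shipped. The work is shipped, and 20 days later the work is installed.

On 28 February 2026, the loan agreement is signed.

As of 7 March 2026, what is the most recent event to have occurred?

The loan agreement is signed: Feb 28, 2026.
The condition report is completed: Feb 28, 2026 + 89 days = May 28, 2026.
The crate is built: May 28, 2026 + 16 days = Jun 13, 2026.
The work is shipped: Jun 13, 2026 + 12 days = Jun 25, 2026.
The work is installed: Jun 25, 2026 + 20 days = Jul 15, 2026.
The exhibition opens: Jul 15, 2026 + 74 days = Sep 27, 2026.
Mar 7, 2026 falls between when the loan agreement is signed (Feb 28, 2026) and when the condition report is completed (May 28, 2026).

The loan agreement is signed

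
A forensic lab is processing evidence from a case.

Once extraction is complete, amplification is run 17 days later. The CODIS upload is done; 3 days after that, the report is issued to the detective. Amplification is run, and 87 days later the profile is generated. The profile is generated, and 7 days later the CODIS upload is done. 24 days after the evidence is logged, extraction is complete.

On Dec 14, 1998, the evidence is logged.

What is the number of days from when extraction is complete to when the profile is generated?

Causal path: extraction is complete → amplification is run → the profile is generated.
Total delay along the path: 17 + 87 = 104 days.

104 days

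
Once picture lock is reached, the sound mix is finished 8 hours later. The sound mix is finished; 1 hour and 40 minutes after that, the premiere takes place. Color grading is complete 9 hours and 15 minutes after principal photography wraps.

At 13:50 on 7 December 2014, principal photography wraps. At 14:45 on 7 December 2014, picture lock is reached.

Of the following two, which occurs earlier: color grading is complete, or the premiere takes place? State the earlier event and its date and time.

Principal photography wraps: 13:50 Dec 7, 2014.
Color grading is complete: 13:50 Dec 7, 2014 + 9h15m = 23:05 Dec 7, 2014.
Picture lock is reached: 14:45 Dec 7, 2014.
The sound mix is finished: 14:45 Dec 7, 2014 + 8h = 22:45 Dec 7, 2014.
The premiere takes place: 22:45 Dec 7, 2014 + 1h40m = 00:25 Dec 8, 2014.
Comparing: color grading is complete at 23:05 Dec 7, 2014 vs the premiere takes place at 00:25 Dec 8, 2014. Earlier: color grading is complete.

Color grading is complete — 23:05 on 7 December 2014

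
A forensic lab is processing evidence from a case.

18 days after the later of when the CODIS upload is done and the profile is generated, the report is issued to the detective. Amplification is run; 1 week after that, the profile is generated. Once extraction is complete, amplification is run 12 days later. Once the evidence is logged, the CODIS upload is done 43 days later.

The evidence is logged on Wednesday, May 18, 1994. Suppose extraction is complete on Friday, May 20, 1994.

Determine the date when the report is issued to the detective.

The evidence is logged: May 18, 1994.
The CODIS upload is done: May 18, 1994 + 43 days = Jun 30, 1994.
Extraction is complete: May 20, 1994.
Amplification is run: May 20, 1994 + 12 days = Jun 1, 1994.
The profile is generated: Jun 1, 1994 + 1 week = Jun 8, 1994.
Both prerequisites met — the CODIS upload is done (Jun 30, 1994), the profile is generated (Jun 8, 1994); the later is Jun 30, 1994.
The report is issued to the detective: Jun 30, 1994 + 18 days = Jul 18, 1994.

Monday, July 18, 1994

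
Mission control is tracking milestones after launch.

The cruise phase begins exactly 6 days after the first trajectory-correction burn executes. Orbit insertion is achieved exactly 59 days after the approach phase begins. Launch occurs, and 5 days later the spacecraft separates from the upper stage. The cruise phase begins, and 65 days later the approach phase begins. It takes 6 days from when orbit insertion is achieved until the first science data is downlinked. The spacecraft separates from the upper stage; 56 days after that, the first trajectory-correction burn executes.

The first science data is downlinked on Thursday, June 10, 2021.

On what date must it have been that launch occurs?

The first science data is downlinked: Jun 10, 2021.
Orbit insertion is achieved: Jun 10, 2021 − 6 days = Jun 4, 2021.
The approach phase begins: Jun 4, 2021 − 59 days = Apr 6, 2021.
The cruise phase begins: Apr 6, 2021 − 65 days = Jan 31, 2021.
The first trajectory-correction burn executes: Jan 31, 2021 − 6 days = Jan 25, 2021.
The spacecraft separates from the upper stage: Jan 25, 2021 − 56 days = Nov 30, 2020.
Launch occurs: Nov 30, 2020 − 5 days = Nov 25, 2020.

Wednesday, November 25, 2020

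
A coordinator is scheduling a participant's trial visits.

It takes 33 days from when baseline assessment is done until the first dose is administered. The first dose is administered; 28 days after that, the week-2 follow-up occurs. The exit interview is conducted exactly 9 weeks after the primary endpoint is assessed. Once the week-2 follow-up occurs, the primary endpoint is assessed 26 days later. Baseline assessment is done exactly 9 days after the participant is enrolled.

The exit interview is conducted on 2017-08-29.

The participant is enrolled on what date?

2017-03-23

The exit interview is conducted: Aug 29, 2017.
The primary endpoint is assessed: Aug 29, 2017 − 9 weeks = Jun 27, 2017.
The week-2 follow-up occurs: Jun 27, 2017 − 26 days = Jun 1, 2017.
The first dose is administered: Jun 1, 2017 − 28 days = May 4, 2017.
Baseline assessment is done: May 4, 2017 − 33 days = Apr 1, 2017.
The participant is enrolled: Apr 1, 2017 − 9 days = Mar 23, 2017.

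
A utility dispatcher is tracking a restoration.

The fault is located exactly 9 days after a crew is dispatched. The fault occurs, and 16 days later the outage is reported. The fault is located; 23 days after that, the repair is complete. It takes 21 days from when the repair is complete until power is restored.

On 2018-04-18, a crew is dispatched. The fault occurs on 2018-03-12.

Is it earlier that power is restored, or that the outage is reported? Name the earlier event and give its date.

A crew is dispatched: Apr 18, 2018.
The fault is located: Apr 18, 2018 + 9 days = Apr 27, 2018.
The repair is complete: Apr 27, 2018 + 23 days = May 20, 2018.
Power is restored: May 20, 2018 + 21 days = Jun 10, 2018.
The fault occurs: Mar 12, 2018.
The outage is reported: Mar 12, 2018 + 16 days = Mar 28, 2018.
Comparing: power is restored on Jun 10, 2018 vs the outage is reported on Mar 28, 2018. Earlier: the outage is reported.

The outage is reported — 2018-03-28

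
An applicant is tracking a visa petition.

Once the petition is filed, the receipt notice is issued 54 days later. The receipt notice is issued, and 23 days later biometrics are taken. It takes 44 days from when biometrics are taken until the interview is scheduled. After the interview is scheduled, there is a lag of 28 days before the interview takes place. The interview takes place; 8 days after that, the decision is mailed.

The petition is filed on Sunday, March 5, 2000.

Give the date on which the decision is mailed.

The petition is filed: Mar 5, 2000.
The receipt notice is issued: Mar 5, 2000 + 54 days = Apr 28, 2000.
Biometrics are taken: Apr 28, 2000 + 23 days = May 21, 2000.
The interview is scheduled: May 21, 2000 + 44 days = Jul 4, 2000.
The interview takes place: Jul 4, 2000 + 28 days = Aug 1, 2000.
The decision is mailed: Aug 1, 2000 + 8 days = Aug 9, 2000.

Wednesday, August 9, 2000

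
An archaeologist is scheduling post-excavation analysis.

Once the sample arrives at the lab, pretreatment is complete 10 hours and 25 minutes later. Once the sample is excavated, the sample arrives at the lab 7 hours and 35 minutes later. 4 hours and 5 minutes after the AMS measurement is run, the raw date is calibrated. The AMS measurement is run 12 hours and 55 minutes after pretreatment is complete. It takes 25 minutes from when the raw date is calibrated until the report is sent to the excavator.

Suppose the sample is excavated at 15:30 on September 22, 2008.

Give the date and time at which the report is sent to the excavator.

02:55 on September 24, 2008

The sample is excavated: 15:30 Sep 22, 2008.
The sample arrives at the lab: 15:30 Sep 22, 2008 + 7h35m = 23:05 Sep 22, 2008.
Pretreatment is complete: 23:05 Sep 22, 2008 + 10h25m = 09:30 Sep 23, 2008.
The AMS measurement is run: 09:30 Sep 23, 2008 + 12h55m = 22:25 Sep 23, 2008.
The raw date is calibrated: 22:25 Sep 23, 2008 + 4h05m = 02:30 Sep 24, 2008.
The report is sent to the excavator: 02:30 Sep 24, 2008 + 25m = 02:55 Sep 24, 2008.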